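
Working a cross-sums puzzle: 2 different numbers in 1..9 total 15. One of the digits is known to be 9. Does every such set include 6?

Yes

The only way to make 15 from 2 distinct digits under that restriction is {6,9}, which contains 6.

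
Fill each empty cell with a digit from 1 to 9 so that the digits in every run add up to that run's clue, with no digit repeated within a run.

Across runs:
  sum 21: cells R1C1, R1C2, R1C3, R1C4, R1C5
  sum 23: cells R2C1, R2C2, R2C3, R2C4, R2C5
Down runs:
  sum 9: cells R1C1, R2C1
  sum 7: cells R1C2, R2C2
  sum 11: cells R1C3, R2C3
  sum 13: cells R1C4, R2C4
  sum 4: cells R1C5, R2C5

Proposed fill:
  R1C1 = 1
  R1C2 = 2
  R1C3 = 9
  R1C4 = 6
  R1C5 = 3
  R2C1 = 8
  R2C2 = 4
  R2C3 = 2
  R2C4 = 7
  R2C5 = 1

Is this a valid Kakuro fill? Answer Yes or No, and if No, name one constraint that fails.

No — the across run R2C1–R2C5 sums to 22, not 23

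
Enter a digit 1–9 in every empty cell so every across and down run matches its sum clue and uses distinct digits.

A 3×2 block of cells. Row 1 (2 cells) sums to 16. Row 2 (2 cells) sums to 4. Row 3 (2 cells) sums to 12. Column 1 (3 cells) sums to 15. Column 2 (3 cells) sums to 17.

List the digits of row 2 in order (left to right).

16 in 2 cells must be {7,9}; 4 in 2 cells must be {1,3}.
Nothing is forced directly, so branch on (1,1), whose candidates are 7 or 9. If (1,1) = 9: that forces (1,2) = 7, (2,1) = 1, after which (2,2) would have to be in {3} for the 4 across but in {1,2,4,6,8,9} for the 17 down — contradiction. So (1,1) = 7.
(1,2) = 16 − 7 = 9 completes the 16 across.
Given what's placed, (2,1) must be 3 to fit the 4 across and 15 down.
(2,2) = 4 − 3 = 1 completes the 4 across.
(3,1) = 15 − 10 = 5 completes the 15 down.
(3,2) = 12 − 5 = 7 completes the 12 across.

3 1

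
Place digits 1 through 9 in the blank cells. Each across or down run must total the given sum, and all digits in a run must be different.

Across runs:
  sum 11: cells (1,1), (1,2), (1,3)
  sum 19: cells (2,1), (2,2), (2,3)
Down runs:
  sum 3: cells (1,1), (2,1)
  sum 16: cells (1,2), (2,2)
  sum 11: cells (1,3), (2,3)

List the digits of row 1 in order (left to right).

1 7 3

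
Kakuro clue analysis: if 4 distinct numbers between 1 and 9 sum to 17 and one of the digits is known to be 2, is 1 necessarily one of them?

Counterexample: {2,3,4,8} sums to 17 under that restriction without using 1.

No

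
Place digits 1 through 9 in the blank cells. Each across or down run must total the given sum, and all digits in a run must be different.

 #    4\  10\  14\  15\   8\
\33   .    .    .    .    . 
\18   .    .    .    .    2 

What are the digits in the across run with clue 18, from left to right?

1, 3, 5, 7, 2

4 in 2 cells must be {1,3}.
Only 3 fits R1C1 under both its across sum 33 and down sum 4.
R1C5 = 8 − 2 = 6 completes the 8 down.
R2C1 = 4 − 3 = 1 completes the 4 down.
No cell is forced outright now. R1C3 can only be 8 or 9 (the digits allowed by both its 33 across and its 14 down). If R1C3 = 8: that forces R2C3 = 6, after which R2C4 would have to be in {4,5} for the 18 across but in {6,7,8,9} for the 15 down — contradiction. So R1C3 = 9.
R2C3 = 14 − 9 = 5 completes the 14 down.
Nothing is forced directly, so branch on R2C4, whose candidates are 6 or 7. If R2C4 = 6: then R1C4 would have to be in {7,8} for the 33 across but in {9} for the 15 down — contradiction. So R2C4 = 7.
R1C4 = 15 − 7 = 8 completes the 15 down.
R2C2 = 18 − 15 = 3 completes the 18 across.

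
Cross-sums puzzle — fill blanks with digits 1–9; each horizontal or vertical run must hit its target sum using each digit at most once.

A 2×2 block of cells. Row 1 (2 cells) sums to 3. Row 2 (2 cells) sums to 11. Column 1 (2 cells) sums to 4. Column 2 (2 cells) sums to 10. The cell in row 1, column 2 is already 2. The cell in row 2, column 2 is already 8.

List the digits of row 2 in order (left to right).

3, 8

3 in 2 cells must be {1,2}; 4 in 2 cells must be {1,3}.
(1,1) = 3 − 2 = 1 completes the 3 across.
(2,1) = 11 − 8 = 3 completes the 11 across.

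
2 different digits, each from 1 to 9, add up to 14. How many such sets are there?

2

2 distinct digits from 1–9 sum between 3 and 17.
Enumerating: {5,9}, {6,8}.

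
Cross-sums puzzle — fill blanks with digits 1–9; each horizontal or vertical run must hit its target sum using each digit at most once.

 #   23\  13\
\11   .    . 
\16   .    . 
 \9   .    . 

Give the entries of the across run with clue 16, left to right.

9 7

16 in 2 cells must be {7,9}; 23 in 3 cells must be {6,8,9}.
The 16 across and the 23 down share only 9, so R2C1 = 9.
R2C2 = 16 − 9 = 7 completes the 16 across.
Nothing is forced directly, so branch on R1C1, whose candidates are 6 or 8. If R1C1 = 8: then R1C2 would have to be in {3} for the 11 across but in {1,2,4,5} for the 13 down — contradiction. So R1C1 = 6.
R1C2 = 11 − 6 = 5 completes the 11 across.
R3C1 = 23 − 15 = 8 completes the 23 down.
R3C2 = 9 − 8 = 1 completes the 9 across.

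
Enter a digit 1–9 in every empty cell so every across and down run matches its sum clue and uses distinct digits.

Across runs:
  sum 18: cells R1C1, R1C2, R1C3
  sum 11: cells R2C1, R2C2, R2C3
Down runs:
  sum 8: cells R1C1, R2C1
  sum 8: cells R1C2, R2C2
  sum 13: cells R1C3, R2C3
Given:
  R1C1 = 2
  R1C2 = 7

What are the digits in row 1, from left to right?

R1C3 = 18 − 9 = 9 completes the 18 across.
R2C1 = 8 − 2 = 6 completes the 8 down.
R2C2 = 8 − 7 = 1 completes the 8 down.
R2C3 = 11 − 7 = 4 completes the 11 across.

2 7 9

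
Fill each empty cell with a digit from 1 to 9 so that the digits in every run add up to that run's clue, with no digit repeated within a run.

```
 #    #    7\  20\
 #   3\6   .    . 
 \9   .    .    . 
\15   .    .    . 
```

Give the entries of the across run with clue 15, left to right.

3 in 2 cells must be {1,2}; 7 in 3 cells must be {1,2,4}.
Nothing is forced directly, so branch on R1C3, whose candidates are 4 or 5. If R1C3 = 4: that forces R1C2 = 2, after which R2C3 would have to be in {1,2,3,4,5,6} for the 9 across but in {7,9} for the 20 down — contradiction. So R1C3 = 5.
R1C2 = 6 − 5 = 1 completes the 6 across.
Given what's placed, R2C3 must be 6 to fit the 9 across and 20 down.
R3C3 = 20 − 11 = 9 completes the 20 down.
R2C2 = 2: the only remaining digit allowed by both the 9 across and the 7 down.
R3C2 = 7 − 3 = 4 completes the 7 down.
R2C1 = 9 − 8 = 1 completes the 9 across.
R3C1 = 15 − 13 = 2 completes the 15 across.

2 4 9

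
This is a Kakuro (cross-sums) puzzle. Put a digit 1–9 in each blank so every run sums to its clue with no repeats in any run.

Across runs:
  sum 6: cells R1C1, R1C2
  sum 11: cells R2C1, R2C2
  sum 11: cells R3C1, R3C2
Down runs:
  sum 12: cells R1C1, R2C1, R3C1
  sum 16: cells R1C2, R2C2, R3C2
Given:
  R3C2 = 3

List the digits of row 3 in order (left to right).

8, 3

R3C1 = 11 − 3 = 8 completes the 11 across.
R1C1 = 1: the only remaining digit allowed by both the 6 across and the 12 down.
R1C2 = 6 − 1 = 5 completes the 6 across.
R2C1 = 12 − 9 = 3 completes the 12 down.
R2C2 = 11 − 3 = 8 completes the 11 across.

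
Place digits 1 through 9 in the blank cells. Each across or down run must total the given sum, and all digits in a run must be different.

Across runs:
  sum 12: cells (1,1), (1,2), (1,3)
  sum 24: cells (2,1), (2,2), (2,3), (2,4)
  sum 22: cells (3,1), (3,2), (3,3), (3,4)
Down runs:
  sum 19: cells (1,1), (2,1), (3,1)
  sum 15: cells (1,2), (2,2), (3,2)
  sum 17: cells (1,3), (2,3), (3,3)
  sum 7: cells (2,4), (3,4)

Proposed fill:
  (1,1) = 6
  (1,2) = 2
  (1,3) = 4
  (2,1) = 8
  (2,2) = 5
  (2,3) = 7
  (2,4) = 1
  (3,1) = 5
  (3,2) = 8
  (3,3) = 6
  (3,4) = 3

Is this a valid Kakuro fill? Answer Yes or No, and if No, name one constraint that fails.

No — the across run (2,1)–(2,4) sums to 21, not 24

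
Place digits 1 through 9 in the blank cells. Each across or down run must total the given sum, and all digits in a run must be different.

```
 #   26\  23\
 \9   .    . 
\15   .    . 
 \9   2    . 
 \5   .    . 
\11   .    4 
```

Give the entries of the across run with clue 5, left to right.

3 2

R3C2 = 9 − 2 = 7 completes the 9 across.
R5C1 = 11 − 4 = 7 completes the 11 across.
No cell is forced outright now. R4C1 can only be 3 or 4 (the digits allowed by both its 5 across and its 26 down). If R4C1 = 4: that forces R2C1 = 8, after which R2C2 would have to be in {7} for the 15 across but in {1,2,3,5,6,8,9} for the 23 down — contradiction. So R4C1 = 3.
R4C2 = 5 − 3 = 2 completes the 5 across.
R1C2 = 1: the only remaining digit allowed by both the 9 across and the 23 down.
R2C2 = 23 − 14 = 9 completes the 23 down.
R1C1 = 9 − 1 = 8 completes the 9 across.
R2C1 = 15 − 9 = 6 completes the 15 across.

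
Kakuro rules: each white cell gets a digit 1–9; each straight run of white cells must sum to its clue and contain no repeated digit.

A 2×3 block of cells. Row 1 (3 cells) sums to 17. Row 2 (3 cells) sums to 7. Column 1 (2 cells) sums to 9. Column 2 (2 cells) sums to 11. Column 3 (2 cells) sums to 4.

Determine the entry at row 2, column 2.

7 in 3 cells must be {1,2,4}; 4 in 2 cells must be {1,3}.
The 7 across and the 4 down share only 1, so (2,3) = 1.
(1,3) = 4 − 1 = 3 completes the 4 down.
Nothing is forced directly, so branch on (2,1), whose candidates are 2 or 4. If (2,1) = 2: then (1,1) would have to be in {5,6,8,9} for the 17 across but in {7} for the 9 down — contradiction. So (2,1) = 4.
(1,1) = 9 − 4 = 5 completes the 9 down.
(1,2) = 17 − 8 = 9 completes the 17 across.
(2,2) = 7 − 5 = 2 completes the 7 across.

2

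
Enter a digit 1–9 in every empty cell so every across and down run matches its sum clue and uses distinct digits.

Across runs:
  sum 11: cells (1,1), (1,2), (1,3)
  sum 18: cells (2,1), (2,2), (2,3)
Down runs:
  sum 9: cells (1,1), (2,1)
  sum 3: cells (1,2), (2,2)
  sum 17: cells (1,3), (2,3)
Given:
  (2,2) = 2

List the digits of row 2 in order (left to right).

7 2 9

3 in 2 cells must be {1,2}; 17 in 2 cells must be {8,9}.
(1,2) = 3 − 2 = 1 completes the 3 down.
(1,3) = 8: the only remaining digit allowed by both the 11 across and the 17 down.
Given what's placed, (2,1) must be 7 to fit the 18 across and 9 down.
(2,3) = 18 − 9 = 9 completes the 18 across.
(1,1) = 11 − 9 = 2 completes the 11 across.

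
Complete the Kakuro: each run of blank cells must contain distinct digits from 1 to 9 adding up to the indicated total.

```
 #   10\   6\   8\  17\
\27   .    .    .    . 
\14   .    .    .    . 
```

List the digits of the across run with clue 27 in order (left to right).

17 in 2 cells must be {8,9}.
Only 8 fits R2C4 under both its across sum 14 and down sum 17.
R1C4 = 17 − 8 = 9 completes the 17 down.
Nothing is forced directly, so branch on R1C2, whose candidates are 4 or 5. If R1C2 = 4: that forces R1C3 = 6, R2C2 = 2, after which R2C3 would have to be in {1,3} for the 14 across but in {2} for the 8 down — contradiction. So R1C2 = 5.
R2C2 = 6 − 5 = 1 completes the 6 down.
No cell is forced outright now. R2C1 can only be 2 or 3 (the digits allowed by both its 14 across and its 10 down). If R2C1 = 2: then R1C1 would have to be in {6,7} for the 27 across but in {8} for the 10 down — contradiction. So R2C1 = 3.
R1C1 = 10 − 3 = 7 completes the 10 down.
R1C3 = 27 − 21 = 6 completes the 27 across.

7 5 6 9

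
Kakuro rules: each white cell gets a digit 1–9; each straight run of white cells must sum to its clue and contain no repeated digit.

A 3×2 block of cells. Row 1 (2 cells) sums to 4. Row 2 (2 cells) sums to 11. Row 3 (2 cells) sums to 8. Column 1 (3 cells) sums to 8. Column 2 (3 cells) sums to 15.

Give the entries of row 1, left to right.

1, 3

4 in 2 cells must be {1,3}.
Nothing is forced directly, so branch on (1,1), whose candidates are 1 or 3. If (1,1) = 3: that forces (1,2) = 1, (2,1) = 4, after which (2,2) would have to be in {7} for the 11 across but in {5,6,8,9} for the 15 down — contradiction. So (1,1) = 1.
(1,2) = 4 − 1 = 3 completes the 4 across.
Nothing is forced directly, so branch on (3,2), whose candidates are 5 or 7. If (3,2) = 7: that forces (2,2) = 5, after which (3,1) would have to be in {1} for the 8 across but in {2,3,4,5} for the 8 down — contradiction. So (3,2) = 5.
(2,2) = 15 − 8 = 7 completes the 15 down.
(3,1) = 8 − 5 = 3 completes the 8 across.
(2,1) = 11 − 7 = 4 completes the 11 across.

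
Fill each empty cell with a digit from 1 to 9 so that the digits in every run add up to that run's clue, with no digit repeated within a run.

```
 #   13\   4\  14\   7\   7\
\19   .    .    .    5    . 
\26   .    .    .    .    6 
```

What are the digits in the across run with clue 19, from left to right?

4 in 2 cells must be {1,3}.
R1C5 = 7 − 6 = 1 completes the 7 down.
R2C4 = 7 − 5 = 2 completes the 7 down.
Given what's placed, R1C2 must be 3 to fit the 19 across and 4 down.
R2C2 = 4 − 3 = 1 completes the 4 down.
No cell is forced outright now. R1C3 can only be 6 or 8 (the digits allowed by both its 19 across and its 14 down). If R1C3 = 8: then R1C1 would have to be in {2} for the 19 across but in {4,5,6,7,8,9} for the 13 down — contradiction. So R1C3 = 6.
R1C1 = 19 − 15 = 4 completes the 19 across.

4 3 6 5 1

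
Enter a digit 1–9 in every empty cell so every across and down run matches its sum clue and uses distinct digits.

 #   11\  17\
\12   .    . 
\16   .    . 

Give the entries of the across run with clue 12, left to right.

16 in 2 cells must be {7,9}; 17 in 2 cells must be {8,9}.
The 16 across and the 17 down share only 9, so R2C2 = 9.
R1C2 = 17 − 9 = 8 completes the 17 down.
R2C1 = 16 − 9 = 7 completes the 16 across.
R1C1 = 12 − 8 = 4 completes the 12 across.

4 8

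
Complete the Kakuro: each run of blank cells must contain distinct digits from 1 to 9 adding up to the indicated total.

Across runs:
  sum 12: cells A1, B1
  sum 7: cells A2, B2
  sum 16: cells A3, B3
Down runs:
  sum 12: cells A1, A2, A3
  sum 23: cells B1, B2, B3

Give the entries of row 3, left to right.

16 in 2 cells must be {7,9}; 23 in 3 cells must be {6,8,9}.
The 7 across and the 23 down share only 6, so B2 = 6.
Given what's placed, B3 must be 9 to fit the 16 across and 23 down.
B1 = 23 − 15 = 8 completes the 23 down.
A2 = 7 − 6 = 1 completes the 7 across.
A3 = 16 − 9 = 7 completes the 16 across.
A1 = 12 − 8 = 4 completes the 12 across.

7 9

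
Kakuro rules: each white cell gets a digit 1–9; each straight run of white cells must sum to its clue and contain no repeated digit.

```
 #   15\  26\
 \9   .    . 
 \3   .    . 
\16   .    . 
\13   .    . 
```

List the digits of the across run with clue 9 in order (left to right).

3 in 2 cells must be {1,2}; 16 in 2 cells must be {7,9}.
Only 2 fits R2C2 under both its across sum 3 and down sum 26.
R2C1 = 3 − 2 = 1 completes the 3 across.
Nothing is forced directly, so branch on R1C2, whose candidates are 7 or 8. If R1C2 = 8: then R1C1 would have to be in {1} for the 9 across but in {2,3,4,5,6,7,8,9} for the 15 down — contradiction. So R1C2 = 7.
R1C1 = 9 − 7 = 2 completes the 9 across.

2 7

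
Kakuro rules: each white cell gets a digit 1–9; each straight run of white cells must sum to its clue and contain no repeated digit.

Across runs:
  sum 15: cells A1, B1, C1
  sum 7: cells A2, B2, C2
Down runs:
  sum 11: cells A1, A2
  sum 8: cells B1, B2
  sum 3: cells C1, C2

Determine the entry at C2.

7 in 3 cells must be {1,2,4}; 3 in 2 cells must be {1,2}.
Nothing is forced directly, so branch on A2, whose candidates are 2 or 4. If A2 = 2: that forces A1 = 9, B2 = 1, after which C2 would have to be in {4} for the 7 across but in {1,2} for the 3 down — contradiction. So A2 = 4.
A1 = 11 − 4 = 7 completes the 11 down.
Given what's placed, C1 must be 2 to fit the 15 across and 3 down.
C2 = 3 − 2 = 1 completes the 3 down.
B1 = 15 − 9 = 6 completes the 15 across.
B2 = 7 − 5 = 2 completes the 7 across.

1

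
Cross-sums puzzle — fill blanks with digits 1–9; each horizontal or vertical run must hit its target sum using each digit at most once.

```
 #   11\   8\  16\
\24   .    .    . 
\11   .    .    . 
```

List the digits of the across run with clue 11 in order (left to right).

3, 1, 7

24 in 3 cells must be {7,8,9}; 16 in 2 cells must be {7,9}.
The 24 across and the 8 down share only 7, so R1C2 = 7.
Given what's placed, R1C3 must be 9 to fit the 24 across and 16 down.
R2C2 = 8 − 7 = 1 completes the 8 down.
R2C3 = 16 − 9 = 7 completes the 16 down.
R1C1 = 24 − 16 = 8 completes the 24 across.
R2C1 = 11 − 8 = 3 completes the 11 across.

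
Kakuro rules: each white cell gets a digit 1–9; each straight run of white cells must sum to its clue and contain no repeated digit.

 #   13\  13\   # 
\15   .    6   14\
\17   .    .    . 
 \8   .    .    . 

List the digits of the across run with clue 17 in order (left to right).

3 5 9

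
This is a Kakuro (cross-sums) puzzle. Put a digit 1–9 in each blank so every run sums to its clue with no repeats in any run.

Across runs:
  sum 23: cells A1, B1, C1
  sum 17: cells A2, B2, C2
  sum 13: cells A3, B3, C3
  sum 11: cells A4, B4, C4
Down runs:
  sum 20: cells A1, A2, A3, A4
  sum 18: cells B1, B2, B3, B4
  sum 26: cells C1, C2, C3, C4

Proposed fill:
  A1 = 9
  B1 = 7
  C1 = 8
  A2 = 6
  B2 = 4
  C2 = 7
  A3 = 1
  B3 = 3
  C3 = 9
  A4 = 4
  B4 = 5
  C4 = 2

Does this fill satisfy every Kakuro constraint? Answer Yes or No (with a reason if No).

No — the down run B1–B4 sums to 19, not 18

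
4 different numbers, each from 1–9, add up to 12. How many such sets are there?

2

4 distinct digits from 1–9 sum between 10 and 30.
Enumerating: {1,2,3,6}, {1,2,4,5}.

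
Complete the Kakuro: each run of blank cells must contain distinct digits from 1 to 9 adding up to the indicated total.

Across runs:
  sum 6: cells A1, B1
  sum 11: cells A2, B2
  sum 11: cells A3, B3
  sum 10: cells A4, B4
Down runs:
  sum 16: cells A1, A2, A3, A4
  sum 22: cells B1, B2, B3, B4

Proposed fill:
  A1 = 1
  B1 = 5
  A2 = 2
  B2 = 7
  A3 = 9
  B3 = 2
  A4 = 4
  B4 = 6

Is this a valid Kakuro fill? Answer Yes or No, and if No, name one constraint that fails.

No — the down run B1–B4 sums to 20, not 22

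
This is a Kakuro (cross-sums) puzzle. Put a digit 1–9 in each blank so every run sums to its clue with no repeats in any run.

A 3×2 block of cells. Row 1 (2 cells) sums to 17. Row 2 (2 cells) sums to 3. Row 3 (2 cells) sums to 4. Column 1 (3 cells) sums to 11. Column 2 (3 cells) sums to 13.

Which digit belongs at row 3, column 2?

3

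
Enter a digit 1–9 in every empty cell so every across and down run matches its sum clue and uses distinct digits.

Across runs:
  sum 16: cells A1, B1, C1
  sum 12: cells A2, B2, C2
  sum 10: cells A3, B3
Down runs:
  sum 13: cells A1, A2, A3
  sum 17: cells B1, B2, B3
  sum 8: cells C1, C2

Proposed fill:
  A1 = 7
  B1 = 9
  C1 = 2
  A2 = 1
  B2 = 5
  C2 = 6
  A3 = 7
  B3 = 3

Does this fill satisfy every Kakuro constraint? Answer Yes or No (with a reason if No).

No — the across run A1–C1 sums to 18, not 16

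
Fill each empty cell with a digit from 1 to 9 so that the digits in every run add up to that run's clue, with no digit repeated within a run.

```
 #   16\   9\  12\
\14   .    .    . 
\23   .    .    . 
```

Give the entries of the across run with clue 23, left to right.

9, 6, 8

23 in 3 cells must be {6,8,9}; 16 in 2 cells must be {7,9}.
The 23 across and the 16 down share only 9, so R2C1 = 9.
Given what's placed, R2C3 must be 8 to fit the 23 across and 12 down.
R1C1 = 16 − 9 = 7 completes the 16 down.
R1C3 = 12 − 8 = 4 completes the 12 down.
R2C2 = 23 − 17 = 6 completes the 23 across.
R1C2 = 14 − 11 = 3 completes the 14 across.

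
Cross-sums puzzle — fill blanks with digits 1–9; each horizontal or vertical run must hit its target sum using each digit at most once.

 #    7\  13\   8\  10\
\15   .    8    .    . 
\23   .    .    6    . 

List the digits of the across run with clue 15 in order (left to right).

4 8 2 1

R1C3 = 8 − 6 = 2 completes the 8 down.
R2C2 = 13 − 8 = 5 completes the 13 down.
Nothing is forced directly, so branch on R2C1, whose candidates are 3 or 4. If R2C1 = 4: then R1C1 would have to be in {1,4} for the 15 across but in {3} for the 7 down — contradiction. So R2C1 = 3.
R1C1 = 7 − 3 = 4 completes the 7 down.
R1C4 = 15 − 14 = 1 completes the 15 across.
R2C4 = 23 − 14 = 9 completes the 23 across.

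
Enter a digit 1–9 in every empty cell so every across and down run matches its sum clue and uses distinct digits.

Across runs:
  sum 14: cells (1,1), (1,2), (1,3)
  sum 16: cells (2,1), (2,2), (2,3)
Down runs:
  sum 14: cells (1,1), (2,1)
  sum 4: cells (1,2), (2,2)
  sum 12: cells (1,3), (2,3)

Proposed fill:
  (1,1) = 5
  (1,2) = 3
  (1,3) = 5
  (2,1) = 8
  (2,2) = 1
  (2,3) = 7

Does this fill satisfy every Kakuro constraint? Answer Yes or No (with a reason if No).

No — the across run (1,1)–(1,3) sums to 13, not 14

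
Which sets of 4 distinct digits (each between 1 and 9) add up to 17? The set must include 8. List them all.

4 distinct digits from 1–9 sum between 10 and 30.
Keeping only sets containing 8.

{1,2,6,8}; {1,3,5,8}; {2,3,4,8}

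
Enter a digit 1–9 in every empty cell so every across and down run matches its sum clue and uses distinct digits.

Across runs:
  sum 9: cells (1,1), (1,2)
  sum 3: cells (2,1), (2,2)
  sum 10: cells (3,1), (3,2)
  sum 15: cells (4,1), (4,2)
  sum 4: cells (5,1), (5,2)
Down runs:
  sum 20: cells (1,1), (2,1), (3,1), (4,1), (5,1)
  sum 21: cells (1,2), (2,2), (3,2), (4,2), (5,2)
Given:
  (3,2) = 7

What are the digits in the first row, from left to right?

5 4

3 in 2 cells must be {1,2}; 4 in 2 cells must be {1,3}.
(3,1) = 10 − 7 = 3 completes the 10 across.
(5,1) = 1: the only remaining digit allowed by both the 4 across and the 20 down.
(5,2) = 4 − 1 = 3 completes the 4 across.
Given what's placed, (2,1) must be 2 to fit the 3 across and 20 down.
(2,2) = 3 − 2 = 1 completes the 3 across.
No cell is forced outright now. (4,2) can only be 6 or 8 (the digits allowed by both its 15 across and its 21 down). If (4,2) = 8: that forces (1,2) = 2, after which (4,1) would have to be in {7} for the 15 across but in {5,6,8,9} for the 20 down — contradiction. So (4,2) = 6.
(1,2) = 21 − 17 = 4 completes the 21 down.
(4,1) = 15 − 6 = 9 completes the 15 across.
(1,1) = 9 − 4 = 5 completes the 9 across.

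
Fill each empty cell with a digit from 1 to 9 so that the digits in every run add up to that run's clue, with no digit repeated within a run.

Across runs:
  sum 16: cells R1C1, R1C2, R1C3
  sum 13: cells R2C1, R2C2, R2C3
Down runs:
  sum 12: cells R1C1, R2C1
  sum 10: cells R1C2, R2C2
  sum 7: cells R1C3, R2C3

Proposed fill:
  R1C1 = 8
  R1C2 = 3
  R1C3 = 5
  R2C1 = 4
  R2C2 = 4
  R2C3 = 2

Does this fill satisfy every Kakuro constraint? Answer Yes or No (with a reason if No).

No — the across run R2C1–R2C3 sums to 10, not 13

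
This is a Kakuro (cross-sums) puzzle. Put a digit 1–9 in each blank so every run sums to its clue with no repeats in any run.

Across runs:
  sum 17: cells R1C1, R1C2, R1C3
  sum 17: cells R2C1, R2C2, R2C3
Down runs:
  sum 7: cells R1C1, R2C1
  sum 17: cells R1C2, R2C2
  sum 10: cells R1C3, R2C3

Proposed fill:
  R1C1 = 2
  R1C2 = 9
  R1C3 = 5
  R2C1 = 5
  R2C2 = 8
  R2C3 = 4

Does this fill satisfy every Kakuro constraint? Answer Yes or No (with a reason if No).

No — the down run R1C3–R2C3 sums to 9, not 10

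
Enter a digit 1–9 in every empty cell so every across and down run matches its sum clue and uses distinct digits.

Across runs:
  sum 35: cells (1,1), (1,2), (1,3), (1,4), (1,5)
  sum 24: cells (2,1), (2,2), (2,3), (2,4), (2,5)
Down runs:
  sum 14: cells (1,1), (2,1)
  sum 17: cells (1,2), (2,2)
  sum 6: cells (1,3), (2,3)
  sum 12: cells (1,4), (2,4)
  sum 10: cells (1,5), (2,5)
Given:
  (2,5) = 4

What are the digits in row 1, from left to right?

35 in 5 cells must be {5,6,7,8,9}; 17 in 2 cells must be {8,9}.
The 35 across and the 6 down share only 5, so (1,3) = 5.
(1,5) = 10 − 4 = 6 completes the 10 down.
(2,3) = 6 − 5 = 1 completes the 6 down.
No cell is forced outright now. (2,2) can only be 8 or 9 (the digits allowed by both its 24 across and its 17 down). If (2,2) = 9: that forces (1,2) = 8, (2,1) = 8, after which (2,4) would have to be in {2} for the 24 across but in {3,4,5,7,8,9} for the 12 down — contradiction. So (2,2) = 8.
(1,2) = 17 − 8 = 9 completes the 17 down.
Given what's placed, (1,1) must be 8 to fit the 35 across and 14 down.
(1,4) = 35 − 28 = 7 completes the 35 across.

8, 9, 5, 7, 6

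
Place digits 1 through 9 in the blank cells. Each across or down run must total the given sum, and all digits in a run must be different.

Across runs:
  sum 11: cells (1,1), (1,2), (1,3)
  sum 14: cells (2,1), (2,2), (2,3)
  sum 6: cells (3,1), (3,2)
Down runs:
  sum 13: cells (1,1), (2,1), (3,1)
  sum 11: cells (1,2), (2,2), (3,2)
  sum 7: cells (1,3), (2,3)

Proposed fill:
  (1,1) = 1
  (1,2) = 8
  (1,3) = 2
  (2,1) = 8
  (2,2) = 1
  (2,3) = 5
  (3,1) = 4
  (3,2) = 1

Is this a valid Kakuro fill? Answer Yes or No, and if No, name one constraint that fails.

No — the across run (3,1)–(3,2) sums to 5, not 6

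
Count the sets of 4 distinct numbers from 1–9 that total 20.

12

4 distinct digits from 1–9 sum between 10 and 30.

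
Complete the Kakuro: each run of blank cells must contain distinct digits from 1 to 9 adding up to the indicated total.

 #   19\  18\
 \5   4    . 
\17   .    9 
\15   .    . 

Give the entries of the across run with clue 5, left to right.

4, 1

17 in 2 cells must be {8,9}.
R1C2 = 5 − 4 = 1 completes the 5 across.
R2C1 = 17 − 9 = 8 completes the 17 across.
R3C1 = 19 − 12 = 7 completes the 19 down.
R3C2 = 15 − 7 = 8 completes the 15 across.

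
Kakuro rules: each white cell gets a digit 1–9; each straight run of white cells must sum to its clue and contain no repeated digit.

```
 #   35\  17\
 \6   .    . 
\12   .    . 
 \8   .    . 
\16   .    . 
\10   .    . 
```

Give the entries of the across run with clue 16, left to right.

9, 7

16 in 2 cells must be {7,9}; 35 in 5 cells must be {5,6,7,8,9}.
Only 5 fits R1C1 under both its across sum 6 and down sum 35.
R1C2 = 6 − 5 = 1 completes the 6 across.
Given what's placed, R4C2 must be 7 to fit the 16 across and 17 down.
R4C1 = 16 − 7 = 9 completes the 16 across.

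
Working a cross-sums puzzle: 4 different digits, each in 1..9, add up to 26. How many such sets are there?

4 distinct digits from 1–9 sum between 10 and 30.
Enumerating: {2,7,8,9}, {3,6,8,9}, {4,5,8,9}, {4,6,7,9}, {5,6,7,8}.

5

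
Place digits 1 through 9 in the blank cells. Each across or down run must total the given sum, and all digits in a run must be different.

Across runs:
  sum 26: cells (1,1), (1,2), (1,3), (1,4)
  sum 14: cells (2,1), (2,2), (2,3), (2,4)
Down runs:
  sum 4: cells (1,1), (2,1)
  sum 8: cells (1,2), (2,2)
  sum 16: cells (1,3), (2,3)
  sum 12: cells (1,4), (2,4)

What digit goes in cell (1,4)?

4 in 2 cells must be {1,3}; 16 in 2 cells must be {7,9}.
Only 3 fits (1,1) under both its across sum 26 and down sum 4.
Given what's placed, (1,2) must be 6 to fit the 26 across and 8 down.
(1,3) = 9: the only remaining digit allowed by both the 26 across and the 16 down.
(1,4) = 26 − 18 = 8 completes the 26 across.

8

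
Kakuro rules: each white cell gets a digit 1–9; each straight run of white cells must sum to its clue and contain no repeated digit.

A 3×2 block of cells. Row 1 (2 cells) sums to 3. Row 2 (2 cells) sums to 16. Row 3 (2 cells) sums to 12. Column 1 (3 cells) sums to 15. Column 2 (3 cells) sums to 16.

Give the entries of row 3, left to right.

4, 8

3 in 2 cells must be {1,2}; 16 in 2 cells must be {7,9}.
Nothing is forced directly, so branch on (1,1), whose candidates are 1 or 2. If (1,1) = 1: that forces (1,2) = 2, (2,1) = 9, after which (2,2) would have to be in {7} for the 16 across but in {5,6,8,9} for the 16 down — contradiction. So (1,1) = 2.
(1,2) = 3 − 2 = 1 completes the 3 across.
Nothing is forced directly, so branch on (2,1), whose candidates are 7 or 9. If (2,1) = 7: that forces (2,2) = 9, after which (3,1) would have to be in {3,4,5,7,8,9} for the 12 across but in {6} for the 15 down — contradiction. So (2,1) = 9.
(2,2) = 16 − 9 = 7 completes the 16 across.
(3,1) = 15 − 11 = 4 completes the 15 down.
(3,2) = 12 − 4 = 8 completes the 12 across.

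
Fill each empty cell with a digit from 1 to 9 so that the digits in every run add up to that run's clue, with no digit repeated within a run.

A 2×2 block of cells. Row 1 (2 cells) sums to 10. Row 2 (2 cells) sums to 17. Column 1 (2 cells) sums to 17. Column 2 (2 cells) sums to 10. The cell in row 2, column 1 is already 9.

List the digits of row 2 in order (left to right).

9 8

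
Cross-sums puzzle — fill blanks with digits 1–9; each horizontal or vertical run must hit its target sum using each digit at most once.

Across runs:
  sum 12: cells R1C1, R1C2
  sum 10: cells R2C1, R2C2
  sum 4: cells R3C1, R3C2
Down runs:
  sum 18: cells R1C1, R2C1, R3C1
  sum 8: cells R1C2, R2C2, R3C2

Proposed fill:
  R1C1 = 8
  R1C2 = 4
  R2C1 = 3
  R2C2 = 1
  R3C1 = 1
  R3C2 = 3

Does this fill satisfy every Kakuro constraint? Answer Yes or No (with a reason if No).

No — the down run R1C1–R3C1 sums to 12, not 18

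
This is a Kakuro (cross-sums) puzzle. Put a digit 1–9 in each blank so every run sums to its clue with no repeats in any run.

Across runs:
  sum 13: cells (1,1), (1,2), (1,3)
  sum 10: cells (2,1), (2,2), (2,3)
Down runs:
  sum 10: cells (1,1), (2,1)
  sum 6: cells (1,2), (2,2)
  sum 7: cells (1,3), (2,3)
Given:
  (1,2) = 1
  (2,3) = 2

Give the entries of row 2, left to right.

3 5 2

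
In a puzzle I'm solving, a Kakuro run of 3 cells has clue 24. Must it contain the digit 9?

Yes

The only way to make 24 from 3 distinct digits is {7,8,9}, which contains 9.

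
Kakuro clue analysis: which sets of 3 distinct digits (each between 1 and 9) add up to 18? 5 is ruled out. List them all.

{1,8,9}; {2,7,9}; {3,6,9}; {3,7,8}; {4,6,8}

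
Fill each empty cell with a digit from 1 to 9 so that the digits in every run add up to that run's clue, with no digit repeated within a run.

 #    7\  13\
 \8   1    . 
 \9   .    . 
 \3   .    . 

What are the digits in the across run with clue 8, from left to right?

1 7

3 in 2 cells must be {1,2}; 7 in 3 cells must be {1,2,4}.
R1C2 = 8 − 1 = 7 completes the 8 across.
Given what's placed, R3C1 must be 2 to fit the 3 across and 7 down.
R3C2 = 3 − 2 = 1 completes the 3 across.
R2C1 = 7 − 3 = 4 completes the 7 down.
R2C2 = 9 − 4 = 5 completes the 9 across.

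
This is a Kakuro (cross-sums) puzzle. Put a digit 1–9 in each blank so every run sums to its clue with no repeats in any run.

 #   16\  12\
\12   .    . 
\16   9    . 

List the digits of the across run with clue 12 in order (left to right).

7, 5

16 in 2 cells must be {7,9}.
R1C1 = 16 − 9 = 7 completes the 16 down.
R1C2 = 12 − 7 = 5 completes the 12 across.
R2C2 = 16 − 9 = 7 completes the 16 across.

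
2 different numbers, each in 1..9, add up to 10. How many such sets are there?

4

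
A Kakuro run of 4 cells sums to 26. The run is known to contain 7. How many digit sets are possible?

4 distinct digits from 1–9 sum between 10 and 30.
Keeping only sets containing 7.
Enumerating: {2,7,8,9}, {4,6,7,9}, {5,6,7,8}.

3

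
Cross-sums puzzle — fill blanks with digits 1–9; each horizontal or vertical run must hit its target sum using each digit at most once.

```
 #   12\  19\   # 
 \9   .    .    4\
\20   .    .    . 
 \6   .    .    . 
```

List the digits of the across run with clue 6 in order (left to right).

6 in 3 cells must be {1,2,3}; 4 in 2 cells must be {1,3}.
Only 3 fits R2C3 under both its across sum 20 and down sum 4.
R3C3 = 4 − 3 = 1 completes the 4 down.
Nothing is forced directly, so branch on R2C1, whose candidates are 8 or 9. If R2C1 = 9: that forces R2C2 = 8, R3C1 = 2, after which R3C2 would have to be in {3} for the 6 across but in {2,4,5,6,7,9} for the 19 down — contradiction. So R2C1 = 8.
R2C2 = 20 − 11 = 9 completes the 20 across.
R3C1 = 3: the only remaining digit allowed by both the 6 across and the 12 down.
R3C2 = 6 − 4 = 2 completes the 6 across.

3, 2, 1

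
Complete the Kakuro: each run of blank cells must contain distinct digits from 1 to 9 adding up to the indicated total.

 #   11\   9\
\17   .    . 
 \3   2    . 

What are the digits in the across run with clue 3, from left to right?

17 in 2 cells must be {8,9}; 3 in 2 cells must be {1,2}.
R1C1 = 11 − 2 = 9 completes the 11 down.
R1C2 = 17 − 9 = 8 completes the 17 across.
R2C2 = 3 − 2 = 1 completes the 3 across.

2 1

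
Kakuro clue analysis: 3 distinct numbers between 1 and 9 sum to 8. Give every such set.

3 distinct digits from 1–9 sum between 6 and 24.

{1,2,5}; {1,3,4}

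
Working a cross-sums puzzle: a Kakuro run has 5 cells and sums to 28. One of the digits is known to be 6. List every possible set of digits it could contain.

5 distinct digits from 1–9 sum between 15 and 35.
Keeping only sets containing 6.

{1,4,6,8,9}; {1,5,6,7,9}; {2,3,6,8,9}; {2,4,6,7,9}; {2,5,6,7,8}; {3,4,6,7,8}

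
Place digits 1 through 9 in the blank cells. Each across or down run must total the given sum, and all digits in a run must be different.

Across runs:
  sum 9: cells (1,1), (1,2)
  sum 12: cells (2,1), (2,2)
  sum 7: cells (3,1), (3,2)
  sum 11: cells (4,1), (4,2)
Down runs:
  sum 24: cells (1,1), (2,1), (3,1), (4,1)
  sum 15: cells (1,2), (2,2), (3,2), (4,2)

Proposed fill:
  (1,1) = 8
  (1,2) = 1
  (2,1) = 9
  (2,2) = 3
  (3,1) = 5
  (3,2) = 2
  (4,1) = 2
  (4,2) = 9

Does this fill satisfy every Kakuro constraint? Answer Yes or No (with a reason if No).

Across: 8+1=9; 9+3=12; 5+2=7; 2+9=11. Down: 8+9+5+2=24; 1+3+2+9=15. No digit repeats within any run.

Yes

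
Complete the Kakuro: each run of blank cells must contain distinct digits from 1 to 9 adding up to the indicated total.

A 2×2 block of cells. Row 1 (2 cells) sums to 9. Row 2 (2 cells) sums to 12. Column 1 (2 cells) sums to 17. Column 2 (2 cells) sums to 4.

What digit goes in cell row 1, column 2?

1

17 in 2 cells must be {8,9}; 4 in 2 cells must be {1,3}.
The 9 across and the 17 down share only 8, so (1,1) = 8.
(1,2) = 9 − 8 = 1 completes the 9 across.
(2,1) = 17 − 8 = 9 completes the 17 down.
(2,2) = 12 − 9 = 3 completes the 12 across.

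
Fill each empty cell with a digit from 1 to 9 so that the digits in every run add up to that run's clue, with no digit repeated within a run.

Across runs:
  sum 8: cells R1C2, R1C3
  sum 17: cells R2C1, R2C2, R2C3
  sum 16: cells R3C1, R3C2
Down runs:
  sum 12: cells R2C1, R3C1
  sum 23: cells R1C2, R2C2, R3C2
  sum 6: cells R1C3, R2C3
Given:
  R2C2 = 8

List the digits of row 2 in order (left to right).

16 in 2 cells must be {7,9}; 23 in 3 cells must be {6,8,9}.
R1C2 = 6: the only remaining digit allowed by both the 8 across and the 23 down.
R1C3 = 8 − 6 = 2 completes the 8 across.
R2C3 = 6 − 2 = 4 completes the 6 down.
R3C2 = 23 − 14 = 9 completes the 23 down.
R2C1 = 17 − 12 = 5 completes the 17 across.
R3C1 = 16 − 9 = 7 completes the 16 across.

5 8 4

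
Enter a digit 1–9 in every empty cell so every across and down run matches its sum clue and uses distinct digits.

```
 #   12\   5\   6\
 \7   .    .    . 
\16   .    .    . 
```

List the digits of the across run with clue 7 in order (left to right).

7 in 3 cells must be {1,2,4}.
The 7 across and the 12 down share only 4, so R1C1 = 4.
R2C1 = 12 − 4 = 8 completes the 12 down.
Nothing is forced directly, so branch on R1C2, whose candidates are 1 or 2. If R1C2 = 1: that forces R1C3 = 2, after which R2C2 would have to be in {1,2,3,5,6,7} for the 16 across but in {4} for the 5 down — contradiction. So R1C2 = 2.
R1C3 = 7 − 6 = 1 completes the 7 across.
R2C2 = 5 − 2 = 3 completes the 5 down.
R2C3 = 16 − 11 = 5 completes the 16 across.

4, 2, 1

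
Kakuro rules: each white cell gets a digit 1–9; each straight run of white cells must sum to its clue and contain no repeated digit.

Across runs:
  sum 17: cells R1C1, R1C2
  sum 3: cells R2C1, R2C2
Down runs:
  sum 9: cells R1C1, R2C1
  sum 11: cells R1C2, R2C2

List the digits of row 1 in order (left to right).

8 9

17 in 2 cells must be {8,9}; 3 in 2 cells must be {1,2}.
The 17 across and the 9 down share only 8, so R1C1 = 8.
R1C2 = 17 − 8 = 9 completes the 17 across.
R2C1 = 9 − 8 = 1 completes the 9 down.
R2C2 = 3 − 1 = 2 completes the 3 across.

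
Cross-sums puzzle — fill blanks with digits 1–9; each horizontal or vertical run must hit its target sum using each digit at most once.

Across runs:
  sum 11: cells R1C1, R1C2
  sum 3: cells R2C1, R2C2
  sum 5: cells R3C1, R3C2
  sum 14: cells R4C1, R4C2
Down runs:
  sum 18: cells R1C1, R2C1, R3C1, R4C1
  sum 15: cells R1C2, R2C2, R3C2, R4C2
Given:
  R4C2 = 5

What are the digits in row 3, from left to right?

3 2

3 in 2 cells must be {1,2}.
R4C1 = 14 − 5 = 9 completes the 14 across.
No cell is forced outright now. R2C1 can only be 1 or 2 (the digits allowed by both its 3 across and its 18 down). If R2C1 = 1: that forces R2C2 = 2, R3C2 = 1, R1C2 = 7, after which R3C1 would have to be in {4} for the 5 across but in {2,3,5,6} for the 18 down — contradiction. So R2C1 = 2.
R2C2 = 3 − 2 = 1 completes the 3 across.
No cell is forced outright now. R3C2 can only be 2 or 3 (the digits allowed by both its 5 across and its 15 down). If R3C2 = 3: that forces R1C2 = 6, after which R3C1 would have to be in {2} for the 5 across but in {1,3,4,6} for the 18 down — contradiction. So R3C2 = 2.
R1C2 = 15 − 8 = 7 completes the 15 down.
R3C1 = 5 − 2 = 3 completes the 5 across.
R1C1 = 11 − 7 = 4 completes the 11 across.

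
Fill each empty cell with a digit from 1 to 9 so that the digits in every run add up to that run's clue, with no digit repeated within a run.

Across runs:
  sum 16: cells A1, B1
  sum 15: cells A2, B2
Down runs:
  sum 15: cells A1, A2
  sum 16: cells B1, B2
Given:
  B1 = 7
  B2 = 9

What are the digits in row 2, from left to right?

6, 9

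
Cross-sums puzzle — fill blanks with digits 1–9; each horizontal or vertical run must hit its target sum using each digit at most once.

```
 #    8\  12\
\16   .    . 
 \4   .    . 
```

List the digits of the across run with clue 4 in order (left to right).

1 3

16 in 2 cells must be {7,9}; 4 in 2 cells must be {1,3}.
The 16 across and the 8 down share only 7, so R1C1 = 7.
R1C2 = 16 − 7 = 9 completes the 16 across.
R2C1 = 8 − 7 = 1 completes the 8 down.
R2C2 = 4 − 1 = 3 completes the 4 across.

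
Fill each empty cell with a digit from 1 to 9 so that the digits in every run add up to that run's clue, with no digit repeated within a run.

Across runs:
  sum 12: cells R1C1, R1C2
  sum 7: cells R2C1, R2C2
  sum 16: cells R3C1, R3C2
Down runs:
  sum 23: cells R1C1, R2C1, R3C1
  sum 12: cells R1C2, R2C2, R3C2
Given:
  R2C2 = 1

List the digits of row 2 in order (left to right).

16 in 2 cells must be {7,9}; 23 in 3 cells must be {6,8,9}.
R2C1 = 7 − 1 = 6 completes the 7 across.
R3C1 = 9: the only remaining digit allowed by both the 16 across and the 23 down.
R3C2 = 16 − 9 = 7 completes the 16 across.
R1C1 = 23 − 15 = 8 completes the 23 down.
R1C2 = 12 − 8 = 4 completes the 12 across.

6 1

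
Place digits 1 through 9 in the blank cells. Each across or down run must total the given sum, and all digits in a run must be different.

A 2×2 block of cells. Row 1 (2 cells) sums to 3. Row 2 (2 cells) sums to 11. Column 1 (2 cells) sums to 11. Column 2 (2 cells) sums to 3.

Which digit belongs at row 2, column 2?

3 in 2 cells must be {1,2}.
The 3 across and the 11 down share only 2, so (1,1) = 2.
(1,2) = 3 − 2 = 1 completes the 3 across.
(2,1) = 11 − 2 = 9 completes the 11 down.
(2,2) = 11 − 9 = 2 completes the 11 across.

2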